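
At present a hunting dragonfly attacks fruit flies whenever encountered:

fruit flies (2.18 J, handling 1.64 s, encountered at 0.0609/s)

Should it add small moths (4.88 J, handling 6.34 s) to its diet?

Yes

Current rate: (0.0609×2.18)/(1 + 0.0609×1.64) = 0.1207 J/s.
Profitability of small moths: 4.88/6.34 = 0.7697 J/s.
Since 0.7697 > R, including small moths increases the long-run rate.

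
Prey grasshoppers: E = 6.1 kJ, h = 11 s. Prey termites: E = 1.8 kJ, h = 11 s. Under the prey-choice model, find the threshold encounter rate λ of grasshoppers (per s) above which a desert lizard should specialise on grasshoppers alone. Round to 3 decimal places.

0.038 per s

The zero-one rule: include termites iff E₂/h₂ > λE₁/(1+λh₁). Equality gives the switch point.
λE₁h₂ = E₂ + λE₂h₁ ⇒ λ = E₂/(E₁h₂ − E₂h₁) = 1.8/(67.1 − 19.8) = 0.03805 per s.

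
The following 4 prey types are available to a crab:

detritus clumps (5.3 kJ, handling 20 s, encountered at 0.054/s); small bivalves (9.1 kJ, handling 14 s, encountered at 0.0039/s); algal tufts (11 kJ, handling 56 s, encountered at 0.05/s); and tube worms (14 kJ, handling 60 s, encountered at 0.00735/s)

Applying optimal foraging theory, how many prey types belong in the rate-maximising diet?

Profitabilities (E/h, kJ/s): small bivalves 0.65, detritus clumps 0.265, tube worms 0.233, algal tufts 0.196. Add prey in this order while the next type's profitability exceeds the intake rate on those already taken.
Rate on top 1: 0.03365. detritus clumps: 0.265 > 0.03365 → include.
Rate on top 2: 0.1507. tube worms: 0.233 > 0.1507 → include.
Rate on top 3: 0.1649. algal tufts: 0.196 > 0.1649 → include.
Optimal diet: small bivalves, detritus clumps, tube worms, algal tufts — 4 of 4 types.

4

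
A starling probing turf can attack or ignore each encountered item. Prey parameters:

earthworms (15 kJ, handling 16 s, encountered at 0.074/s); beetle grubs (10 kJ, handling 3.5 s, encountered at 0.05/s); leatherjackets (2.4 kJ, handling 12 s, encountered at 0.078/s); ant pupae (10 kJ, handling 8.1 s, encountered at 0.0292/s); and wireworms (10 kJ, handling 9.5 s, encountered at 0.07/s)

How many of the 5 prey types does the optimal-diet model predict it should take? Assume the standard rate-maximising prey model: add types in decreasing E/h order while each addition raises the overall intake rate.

Rank by E/h (kJ/s): beetle grubs 2.86, ant pupae 1.23, wireworms 1.05, earthworms 0.938, leatherjackets 0.2. Include each in turn until the next type's E/h falls below the running intake rate.
Rate on top 1: 0.4255. ant pupae: 1.23 > 0.4255 → include.
Rate on top 2: 0.5611. wireworms: 1.05 > 0.5611 → include.
Rate on top 3: 0.7185. earthworms: 0.938 > 0.7185 → include.
Rate on top 4: 0.798. leatherjackets: 0.2 < 0.798 → exclude; stop.
Optimal diet: beetle grubs, ant pupae, wireworms, earthworms — 4 of 5 types.

4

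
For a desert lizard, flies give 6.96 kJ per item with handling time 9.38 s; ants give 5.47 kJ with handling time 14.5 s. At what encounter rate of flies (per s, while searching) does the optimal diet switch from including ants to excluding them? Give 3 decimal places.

0.110 per s

Drop ants once their profitability E₂/h₂ falls below the rate achievable on flies alone: E₂/h₂ = λE₁/(1 + λh₁).
Solve for λ: λE₁h₂ = E₂(1 + λh₁) → λ(E₁h₂ − E₂h₁) = E₂ → λ = E₂/(E₁h₂ − E₂h₁).
λ = 5.47/(6.96×14.5 − 5.47×9.38) = 5.47/49.61 = 0.1103 per s.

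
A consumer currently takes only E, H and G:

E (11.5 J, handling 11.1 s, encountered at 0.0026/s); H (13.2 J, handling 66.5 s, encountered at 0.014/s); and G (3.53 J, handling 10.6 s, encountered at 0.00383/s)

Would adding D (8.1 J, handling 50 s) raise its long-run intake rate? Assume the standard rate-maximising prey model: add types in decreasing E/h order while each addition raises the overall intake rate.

Yes

Current rate: (0.0026×11.5 + 0.014×13.2 + 0.00383×3.53)/(1 + 0.0026×11.1 + 0.014×66.5 + 0.00383×10.6) = 0.1141 J/s.
D: E/h = 8.1/50 = 0.162 J/s.
Since 0.162 > R, including D increases the long-run rate.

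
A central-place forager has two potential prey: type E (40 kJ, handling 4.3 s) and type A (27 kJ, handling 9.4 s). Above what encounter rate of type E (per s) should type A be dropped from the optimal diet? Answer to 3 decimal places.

0.104 per s

The zero-one rule: include type A iff E₂/h₂ > λE₁/(1+λh₁). Equality gives the switch point.
λE₁h₂ = E₂ + λE₂h₁ ⇒ λ = E₂/(E₁h₂ − E₂h₁) = 27/(376 − 116.1) = 0.1039 per s.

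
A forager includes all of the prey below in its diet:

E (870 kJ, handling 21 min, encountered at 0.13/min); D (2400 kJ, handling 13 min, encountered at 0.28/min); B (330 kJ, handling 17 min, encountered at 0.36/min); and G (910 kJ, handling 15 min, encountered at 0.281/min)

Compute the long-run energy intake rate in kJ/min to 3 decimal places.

R = (0.13×870 + 0.28×2400 + 0.36×330 + 0.281×910) / (1 + 0.13×21 + 0.28×13 + 0.36×17 + 0.281×15) = 1160/17.71 = 65.5 kJ/min.

65.496 kJ/min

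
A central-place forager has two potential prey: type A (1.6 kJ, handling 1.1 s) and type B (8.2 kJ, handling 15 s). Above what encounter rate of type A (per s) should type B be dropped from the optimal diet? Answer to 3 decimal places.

0.547 per s

Drop type B once their profitability E₂/h₂ falls below the rate achievable on type A alone: E₂/h₂ = λE₁/(1 + λh₁).
Solve for λ: λE₁h₂ = E₂(1 + λh₁) → λ(E₁h₂ − E₂h₁) = E₂ → λ = E₂/(E₁h₂ − E₂h₁).
λ = 8.2/(1.6×15 − 8.2×1.1) = 8.2/14.98 = 0.5474 per s.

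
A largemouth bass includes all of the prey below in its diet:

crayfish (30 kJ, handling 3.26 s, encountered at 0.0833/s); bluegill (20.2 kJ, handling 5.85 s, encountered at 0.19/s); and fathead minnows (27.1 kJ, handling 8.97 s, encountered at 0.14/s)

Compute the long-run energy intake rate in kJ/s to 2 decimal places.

Energy encountered per unit search time: 0.0833×30 + 0.19×20.2 + 0.14×27.1 = 10.13 kJ/s.
Handling time per unit search time: 0.0833×3.26 + 0.19×5.85 + 0.14×8.97 = 2.639.
Rate = 10.13/(1 + 2.639) = 2.784 kJ/s.

2.78 kJ/s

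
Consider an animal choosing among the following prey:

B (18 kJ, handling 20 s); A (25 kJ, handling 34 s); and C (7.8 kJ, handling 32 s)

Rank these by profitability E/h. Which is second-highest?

A

Profitability E/h (kJ/s): B = 18/20 = 0.9, A = 25/34 = 0.735, C = 7.8/32 = 0.244.
Ranked: B > A > C.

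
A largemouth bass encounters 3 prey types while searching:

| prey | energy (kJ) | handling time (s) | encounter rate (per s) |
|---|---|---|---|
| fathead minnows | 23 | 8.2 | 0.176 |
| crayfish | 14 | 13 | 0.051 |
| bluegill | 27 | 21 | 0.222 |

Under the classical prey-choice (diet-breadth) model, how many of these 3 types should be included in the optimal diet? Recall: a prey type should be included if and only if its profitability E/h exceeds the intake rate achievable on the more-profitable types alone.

Rank by E/h (kJ/s): fathead minnows 2.8, bluegill 1.29, crayfish 1.08. Include each in turn until the next type's E/h falls below the running intake rate.
Rate on top 1: 1.657. bluegill: 1.29 < 1.657 → exclude; stop.
Optimal diet: fathead minnows — 1 of 3 types.

1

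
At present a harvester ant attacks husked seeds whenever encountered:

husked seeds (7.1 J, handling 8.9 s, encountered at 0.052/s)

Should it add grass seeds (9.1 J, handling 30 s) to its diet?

Yes

On husked seeds alone, R = ΣλE/(1+Σλh) = 0.3692/1.463 = 0.2524 J/s.
Profitability of grass seeds: 9.1/30 = 0.3033 J/s.
Since 0.3033 > R, including grass seeds increases the long-run rate.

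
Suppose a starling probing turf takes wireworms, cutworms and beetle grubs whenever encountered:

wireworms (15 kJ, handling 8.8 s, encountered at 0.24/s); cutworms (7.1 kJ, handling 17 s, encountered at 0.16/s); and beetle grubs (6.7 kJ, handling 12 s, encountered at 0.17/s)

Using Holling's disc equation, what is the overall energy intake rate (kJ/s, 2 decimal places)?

0.75 kJ/s

Energy encountered per unit search time: 0.24×15 + 0.16×7.1 + 0.17×6.7 = 5.875 kJ/s.
Handling time per unit search time: 0.24×8.8 + 0.16×17 + 0.17×12 = 6.872.
Rate = 5.875/(1 + 6.872) = 0.7463 kJ/s.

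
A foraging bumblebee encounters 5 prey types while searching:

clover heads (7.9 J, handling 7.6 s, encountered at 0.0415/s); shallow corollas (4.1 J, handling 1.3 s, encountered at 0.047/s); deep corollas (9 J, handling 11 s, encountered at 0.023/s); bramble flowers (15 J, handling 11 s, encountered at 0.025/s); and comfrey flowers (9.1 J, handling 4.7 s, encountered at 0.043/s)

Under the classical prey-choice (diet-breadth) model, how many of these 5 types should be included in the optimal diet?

Rank by E/h (J/s): shallow corollas 3.15, comfrey flowers 1.94, bramble flowers 1.36, clover heads 1.04, deep corollas 0.818. Include each in turn until the next type's E/h falls below the running intake rate.
Rate on top 1: 0.1816. comfrey flowers: 1.94 > 0.1816 → include.
Rate on top 2: 0.4623. bramble flowers: 1.36 > 0.4623 → include.
Rate on top 3: 0.6235. clover heads: 1.04 > 0.6235 → include.
Rate on top 4: 0.6942. deep corollas: 0.818 > 0.6942 → include.
Optimal diet: shallow corollas, comfrey flowers, bramble flowers, clover heads, deep corollas — 5 of 5 types.

5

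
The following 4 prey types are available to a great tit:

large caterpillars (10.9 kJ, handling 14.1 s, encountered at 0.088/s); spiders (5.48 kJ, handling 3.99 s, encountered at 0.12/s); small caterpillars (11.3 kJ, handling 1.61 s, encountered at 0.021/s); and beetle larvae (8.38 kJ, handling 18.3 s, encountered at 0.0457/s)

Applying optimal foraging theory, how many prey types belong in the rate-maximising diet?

E/h in descending order: small caterpillars 7.02, spiders 1.37, large caterpillars 0.773, beetle larvae 0.458 kJ/s. The optimal diet is the largest prefix of this list for which every included type satisfies E_i/h_i > R on the types above it.
Rate on top 1: 0.2295. spiders: 1.37 > 0.2295 → include.
Rate on top 2: 0.5916. large caterpillars: 0.773 > 0.5916 → include.
Rate on top 3: 0.6734. beetle larvae: 0.458 < 0.6734 → exclude; stop.
Optimal diet: small caterpillars, spiders, large caterpillars — 3 of 4 types.

3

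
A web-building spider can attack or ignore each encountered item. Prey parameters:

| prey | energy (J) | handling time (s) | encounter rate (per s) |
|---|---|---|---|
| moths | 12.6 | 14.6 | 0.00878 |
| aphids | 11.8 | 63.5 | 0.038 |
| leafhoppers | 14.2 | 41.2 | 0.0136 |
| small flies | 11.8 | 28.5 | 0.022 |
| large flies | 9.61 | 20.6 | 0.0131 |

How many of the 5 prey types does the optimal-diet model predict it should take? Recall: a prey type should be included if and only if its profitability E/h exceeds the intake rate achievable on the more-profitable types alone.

E/h in descending order: moths 0.863, large flies 0.467, small flies 0.414, leafhoppers 0.345, aphids 0.186 J/s. The optimal diet is the largest prefix of this list for which every included type satisfies E_i/h_i > R on the types above it.
Rate on top 1: 0.09806. large flies: 0.467 > 0.09806 → include.
Rate on top 2: 0.1692. small flies: 0.414 > 0.1692 → include.
Rate on top 3: 0.245. leafhoppers: 0.345 > 0.245 → include.
Rate on top 4: 0.2666. aphids: 0.186 < 0.2666 → exclude; stop.
Optimal diet: moths, large flies, small flies, leafhoppers — 4 of 5 types.

4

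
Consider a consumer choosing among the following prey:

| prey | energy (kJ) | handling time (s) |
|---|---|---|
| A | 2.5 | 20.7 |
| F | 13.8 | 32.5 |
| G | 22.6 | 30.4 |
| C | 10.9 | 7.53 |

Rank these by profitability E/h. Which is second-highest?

Profitability E/h (kJ/s): A = 2.5/20.7 = 0.121, F = 13.8/32.5 = 0.425, G = 22.6/30.4 = 0.743, C = 10.9/7.53 = 1.45.
Ranked: C > G > F > A.

G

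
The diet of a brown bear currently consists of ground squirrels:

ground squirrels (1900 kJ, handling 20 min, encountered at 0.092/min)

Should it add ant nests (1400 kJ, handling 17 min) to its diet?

Current rate: (0.092×1900)/(1 + 0.092×20) = 61.55 kJ/min.
Profitability of ant nests: 1400/17 = 82.35 kJ/min.
82.35 > 61.55, so adding ant nests raises the average — include it.

Yes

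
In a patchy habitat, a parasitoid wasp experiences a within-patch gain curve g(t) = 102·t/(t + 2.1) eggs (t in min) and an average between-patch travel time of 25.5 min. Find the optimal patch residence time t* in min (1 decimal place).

Maximise g(t)/(T+t): set derivative to zero → g'(t)(T+t) = g(t).
g'(t) = 102·2.1/(t + 2.1)². Setting 102·2.1/(t+2.1)² = 102t/[(t+2.1)(25.5+t)] gives 2.1(25.5+t) = t(t+2.1), so t² = 2.1×25.5 = 53.55.
t* = √53.55 = 7.318 min.

7.3 min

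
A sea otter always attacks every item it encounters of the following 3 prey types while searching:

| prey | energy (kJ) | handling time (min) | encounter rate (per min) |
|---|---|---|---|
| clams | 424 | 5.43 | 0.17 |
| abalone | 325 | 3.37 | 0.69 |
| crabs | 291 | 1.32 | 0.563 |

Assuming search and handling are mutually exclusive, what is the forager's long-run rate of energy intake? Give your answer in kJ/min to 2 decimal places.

Energy encountered per unit search time: 0.17×424 + 0.69×325 + 0.563×291 = 460.2 kJ/min.
Handling time per unit search time: 0.17×5.43 + 0.69×3.37 + 0.563×1.32 = 3.992.
Rate = 460.2/(1 + 3.992) = 92.19 kJ/min.

92.19 kJ/min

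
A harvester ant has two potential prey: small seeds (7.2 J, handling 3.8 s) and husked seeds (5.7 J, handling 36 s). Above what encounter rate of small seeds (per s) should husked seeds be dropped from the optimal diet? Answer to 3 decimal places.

The zero-one rule: include husked seeds iff E₂/h₂ > λE₁/(1+λh₁). Equality gives the switch point.
λE₁h₂ = E₂ + λE₂h₁ ⇒ λ = E₂/(E₁h₂ − E₂h₁) = 5.7/(259.2 − 21.66) = 0.024 per s.

0.024 per s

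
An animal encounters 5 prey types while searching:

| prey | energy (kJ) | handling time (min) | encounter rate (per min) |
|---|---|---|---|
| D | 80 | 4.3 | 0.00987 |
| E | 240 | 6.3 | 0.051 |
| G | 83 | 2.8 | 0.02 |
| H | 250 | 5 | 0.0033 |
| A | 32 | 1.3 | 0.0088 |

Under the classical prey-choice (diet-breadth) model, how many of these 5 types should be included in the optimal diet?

5

Profitabilities (E/h, kJ/min): H 50, E 38.1, G 29.6, A 24.6, D 18.6. Add prey in this order while the next type's profitability exceeds the intake rate on those already taken.
Rate on top 1: 0.8116. E: 38.1 > 0.8116 → include.
Rate on top 2: 9.766. G: 29.6 > 9.766 → include.
Rate on top 3: 10.56. A: 24.6 > 10.56 → include.
Rate on top 4: 10.68. D: 18.6 > 10.68 → include.
Optimal diet: H, E, G, A, D — 5 of 5 types.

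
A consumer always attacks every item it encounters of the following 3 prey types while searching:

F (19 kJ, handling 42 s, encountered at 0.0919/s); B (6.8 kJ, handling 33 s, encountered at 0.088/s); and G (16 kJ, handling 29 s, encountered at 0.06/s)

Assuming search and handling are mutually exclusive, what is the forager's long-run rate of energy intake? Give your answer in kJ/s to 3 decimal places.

0.348 kJ/s

Energy encountered per unit search time: 0.0919×19 + 0.088×6.8 + 0.06×16 = 3.304 kJ/s.
Handling time per unit search time: 0.0919×42 + 0.088×33 + 0.06×29 = 8.504.
Rate = 3.304/(1 + 8.504) = 0.3477 kJ/s.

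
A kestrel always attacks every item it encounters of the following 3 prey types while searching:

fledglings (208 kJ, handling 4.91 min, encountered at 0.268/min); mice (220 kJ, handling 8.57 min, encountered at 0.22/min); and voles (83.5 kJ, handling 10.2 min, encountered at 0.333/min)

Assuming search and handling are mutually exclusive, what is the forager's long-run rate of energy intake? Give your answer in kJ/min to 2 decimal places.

17.37 kJ/min

R = (0.268×208 + 0.22×220 + 0.333×83.5) / (1 + 0.268×4.91 + 0.22×8.57 + 0.333×10.2) = 131.9/7.598 = 17.37 kJ/min.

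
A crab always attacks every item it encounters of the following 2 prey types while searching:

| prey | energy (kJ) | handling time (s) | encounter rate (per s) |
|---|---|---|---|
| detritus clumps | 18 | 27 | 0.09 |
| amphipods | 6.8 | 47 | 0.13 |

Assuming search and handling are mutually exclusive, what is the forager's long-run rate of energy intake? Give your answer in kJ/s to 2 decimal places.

0.26 kJ/s

R = (0.09×18 + 0.13×6.8) / (1 + 0.09×27 + 0.13×47) = 2.504/9.54 = 0.2625 kJ/s.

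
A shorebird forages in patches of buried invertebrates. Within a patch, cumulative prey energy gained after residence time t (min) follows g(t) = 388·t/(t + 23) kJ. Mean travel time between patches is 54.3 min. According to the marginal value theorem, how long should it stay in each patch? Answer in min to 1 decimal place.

Maximise g(t)/(T+t): set derivative to zero → g'(t)(T+t) = g(t).
g'(t) = 388·23/(t + 23)². Setting 388·23/(t+23)² = 388t/[(t+23)(54.3+t)] gives 23(54.3+t) = t(t+23), so t² = 23×54.3 = 1249.
t* = √1249 = 35.34 min.

35.3 min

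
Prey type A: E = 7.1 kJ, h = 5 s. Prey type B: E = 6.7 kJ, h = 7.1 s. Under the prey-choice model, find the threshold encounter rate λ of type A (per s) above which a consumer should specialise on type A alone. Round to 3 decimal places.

0.396 per s

The zero-one rule: include type B iff E₂/h₂ > λE₁/(1+λh₁). Equality gives the switch point.
λE₁h₂ = E₂ + λE₂h₁ ⇒ λ = E₂/(E₁h₂ − E₂h₁) = 6.7/(50.41 − 33.5) = 0.3962 per s.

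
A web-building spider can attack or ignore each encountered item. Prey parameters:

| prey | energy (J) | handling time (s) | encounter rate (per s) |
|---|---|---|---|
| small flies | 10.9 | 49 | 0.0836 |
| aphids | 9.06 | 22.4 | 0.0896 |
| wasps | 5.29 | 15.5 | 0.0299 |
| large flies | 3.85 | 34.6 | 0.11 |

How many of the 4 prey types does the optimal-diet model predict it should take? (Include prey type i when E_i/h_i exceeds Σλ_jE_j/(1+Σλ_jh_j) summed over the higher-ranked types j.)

2

Profitabilities (E/h, J/s): aphids 0.404, wasps 0.341, small flies 0.222, large flies 0.111. Add prey in this order while the next type's profitability exceeds the intake rate on those already taken.
Rate on top 1: 0.27. wasps: 0.341 > 0.27 → include.
Rate on top 2: 0.2795. small flies: 0.222 < 0.2795 → exclude; stop.
Optimal diet: aphids, wasps — 2 of 4 types.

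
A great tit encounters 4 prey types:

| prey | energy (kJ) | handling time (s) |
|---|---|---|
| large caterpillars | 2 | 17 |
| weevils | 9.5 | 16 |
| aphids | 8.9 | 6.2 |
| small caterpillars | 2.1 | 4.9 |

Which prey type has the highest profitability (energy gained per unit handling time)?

Profitability E/h (kJ/s): large caterpillars = 2/17 = 0.118, weevils = 9.5/16 = 0.594, aphids = 8.9/6.2 = 1.44, small caterpillars = 2.1/4.9 = 0.429.
Ranked: aphids > weevils > small caterpillars > large caterpillars.

aphids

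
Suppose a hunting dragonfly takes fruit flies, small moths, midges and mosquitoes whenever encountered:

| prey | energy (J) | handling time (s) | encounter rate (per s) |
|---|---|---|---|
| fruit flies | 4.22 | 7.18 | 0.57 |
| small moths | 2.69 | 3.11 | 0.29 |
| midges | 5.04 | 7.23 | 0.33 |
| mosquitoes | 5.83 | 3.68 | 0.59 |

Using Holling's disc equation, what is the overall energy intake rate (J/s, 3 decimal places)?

R = Σλ_iE_i / (1 + Σλ_ih_i)
Numerator: 0.57×4.22 + 0.29×2.69 + 0.33×5.04 + 0.59×5.83 = 8.288
Denominator: 1 + 0.57×7.18 + 0.29×3.11 + 0.33×7.23 + 0.59×3.68 = 10.55
R = 8.288/10.55 = 0.7855 J/s

0.786 J/s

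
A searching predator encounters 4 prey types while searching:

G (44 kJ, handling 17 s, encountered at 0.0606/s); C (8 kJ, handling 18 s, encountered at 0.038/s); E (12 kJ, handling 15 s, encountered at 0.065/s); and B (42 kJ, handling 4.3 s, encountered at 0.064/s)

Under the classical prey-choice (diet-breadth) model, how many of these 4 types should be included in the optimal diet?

2

Profitabilities (E/h, kJ/s): B 9.77, G 2.59, E 0.8, C 0.444. Add prey in this order while the next type's profitability exceeds the intake rate on those already taken.
Rate on top 1: 2.108. G: 2.59 > 2.108 → include.
Rate on top 2: 2.323. E: 0.8 < 2.323 → exclude; stop.
Optimal diet: B, G — 2 of 4 types.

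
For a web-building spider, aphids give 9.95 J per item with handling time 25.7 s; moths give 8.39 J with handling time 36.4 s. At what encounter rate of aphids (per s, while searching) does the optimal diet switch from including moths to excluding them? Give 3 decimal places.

The zero-one rule: include moths iff E₂/h₂ > λE₁/(1+λh₁). Equality gives the switch point.
λE₁h₂ = E₂ + λE₂h₁ ⇒ λ = E₂/(E₁h₂ − E₂h₁) = 8.39/(362.2 − 215.6) = 0.05725 per s.

0.057 per s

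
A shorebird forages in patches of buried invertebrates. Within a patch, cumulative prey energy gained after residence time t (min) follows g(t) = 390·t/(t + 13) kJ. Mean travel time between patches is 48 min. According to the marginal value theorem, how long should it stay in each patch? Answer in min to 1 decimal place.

25.0 min

Maximise g(t)/(T+t): set derivative to zero → g'(t)(T+t) = g(t).
g'(t) = 390·13/(t + 13)². Setting 390·13/(t+13)² = 390t/[(t+13)(48+t)] gives 13(48+t) = t(t+13), so t² = 13×48 = 624.
t* = √624 = 24.98 min.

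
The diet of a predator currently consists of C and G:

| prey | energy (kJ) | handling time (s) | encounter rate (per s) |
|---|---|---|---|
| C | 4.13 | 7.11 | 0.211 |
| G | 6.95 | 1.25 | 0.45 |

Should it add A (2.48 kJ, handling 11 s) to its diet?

Current rate: (0.211×4.13 + 0.45×6.95)/(1 + 0.211×7.11 + 0.45×1.25) = 1.306 kJ/s.
A: E/h = 2.48/11 = 0.2255 kJ/s.
0.2255 < 1.306, so adding A would lower the average — exclude it.

No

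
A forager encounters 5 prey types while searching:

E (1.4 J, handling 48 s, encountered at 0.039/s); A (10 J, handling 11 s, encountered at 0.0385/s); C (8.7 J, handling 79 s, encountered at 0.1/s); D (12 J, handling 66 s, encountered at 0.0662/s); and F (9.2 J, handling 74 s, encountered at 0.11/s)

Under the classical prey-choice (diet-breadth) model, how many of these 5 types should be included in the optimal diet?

E/h in descending order: A 0.909, D 0.182, F 0.124, C 0.11, E 0.0292 J/s. The optimal diet is the largest prefix of this list for which every included type satisfies E_i/h_i > R on the types above it.
Rate on top 1: 0.2705. D: 0.182 < 0.2705 → exclude; stop.
Optimal diet: A — 1 of 5 types.

1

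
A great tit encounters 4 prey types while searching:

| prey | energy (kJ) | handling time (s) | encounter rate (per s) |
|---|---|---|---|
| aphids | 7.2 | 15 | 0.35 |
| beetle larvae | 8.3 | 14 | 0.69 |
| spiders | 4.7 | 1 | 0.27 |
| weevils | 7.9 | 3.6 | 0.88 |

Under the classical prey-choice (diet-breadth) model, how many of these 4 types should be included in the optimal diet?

E/h in descending order: spiders 4.7, weevils 2.19, beetle larvae 0.593, aphids 0.48 kJ/s. The optimal diet is the largest prefix of this list for which every included type satisfies E_i/h_i > R on the types above it.
Rate on top 1: 0.9992. weevils: 2.19 > 0.9992 → include.
Rate on top 2: 1.852. beetle larvae: 0.593 < 1.852 → exclude; stop.
Optimal diet: spiders, weevils — 2 of 4 types.

2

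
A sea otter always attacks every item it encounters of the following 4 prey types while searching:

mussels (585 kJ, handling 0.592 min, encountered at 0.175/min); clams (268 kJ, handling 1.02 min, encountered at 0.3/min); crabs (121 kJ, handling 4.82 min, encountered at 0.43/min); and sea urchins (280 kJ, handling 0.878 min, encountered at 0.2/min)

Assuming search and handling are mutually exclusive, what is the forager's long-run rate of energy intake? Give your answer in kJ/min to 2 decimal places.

79.50 kJ/min

R = (0.175×585 + 0.3×268 + 0.43×121 + 0.2×280) / (1 + 0.175×0.592 + 0.3×1.02 + 0.43×4.82 + 0.2×0.878) = 290.8/3.658 = 79.5 kJ/min.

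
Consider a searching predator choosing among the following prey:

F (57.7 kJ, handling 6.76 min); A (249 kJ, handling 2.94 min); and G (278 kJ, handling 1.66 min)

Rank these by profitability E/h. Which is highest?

Profitability E/h (kJ/min): F = 57.7/6.76 = 8.54, A = 249/2.94 = 84.7, G = 278/1.66 = 167.
Ranked: G > A > F.

G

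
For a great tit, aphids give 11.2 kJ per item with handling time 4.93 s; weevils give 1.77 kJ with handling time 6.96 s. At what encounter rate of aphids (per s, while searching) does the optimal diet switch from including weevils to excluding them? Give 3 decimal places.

At the threshold, the rate on aphids alone equals the profitability of weevils: λ·11.2/(1 + λ·4.93) = 1.77/6.96 = 0.2543.
Rearranging, λ(11.2 − 0.2543×4.93) = 0.2543, so λ = 0.2543/9.946 = 0.02557 per s.

0.026 per s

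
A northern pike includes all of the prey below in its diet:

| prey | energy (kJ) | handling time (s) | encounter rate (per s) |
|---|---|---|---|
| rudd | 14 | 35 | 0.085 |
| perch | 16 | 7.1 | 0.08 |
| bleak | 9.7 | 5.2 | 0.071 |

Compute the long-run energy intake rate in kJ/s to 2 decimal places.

Energy encountered per unit search time: 0.085×14 + 0.08×16 + 0.071×9.7 = 3.159 kJ/s.
Handling time per unit search time: 0.085×35 + 0.08×7.1 + 0.071×5.2 = 3.912.
Rate = 3.159/(1 + 3.912) = 0.643 kJ/s.

0.64 kJ/s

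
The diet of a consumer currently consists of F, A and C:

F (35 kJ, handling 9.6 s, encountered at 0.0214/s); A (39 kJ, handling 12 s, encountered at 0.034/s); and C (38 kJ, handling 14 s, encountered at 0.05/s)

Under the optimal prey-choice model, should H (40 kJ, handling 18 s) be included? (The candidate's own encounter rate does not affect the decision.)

On F, A and C alone, R = ΣλE/(1+Σλh) = 3.975/2.313 = 1.718 kJ/s.
H: E/h = 40/18 = 2.222 kJ/s.
Since 2.222 > R, including H increases the long-run rate.

Yes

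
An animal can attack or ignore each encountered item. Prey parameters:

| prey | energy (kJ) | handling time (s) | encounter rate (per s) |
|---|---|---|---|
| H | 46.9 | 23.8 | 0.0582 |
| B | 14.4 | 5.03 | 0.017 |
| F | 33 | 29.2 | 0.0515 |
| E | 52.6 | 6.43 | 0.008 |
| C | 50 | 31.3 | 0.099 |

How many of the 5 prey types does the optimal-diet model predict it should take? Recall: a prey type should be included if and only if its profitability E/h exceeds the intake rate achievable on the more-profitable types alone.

4

Profitabilities (E/h, kJ/s): E 8.18, B 2.86, H 1.97, C 1.6, F 1.13. Add prey in this order while the next type's profitability exceeds the intake rate on those already taken.
Rate on top 1: 0.4002. B: 2.86 > 0.4002 → include.
Rate on top 2: 0.5854. H: 1.97 > 0.5854 → include.
Rate on top 3: 1.346. C: 1.6 > 1.346 → include.
Rate on top 4: 1.485. F: 1.13 < 1.485 → exclude; stop.
Optimal diet: E, B, H, C — 4 of 5 types.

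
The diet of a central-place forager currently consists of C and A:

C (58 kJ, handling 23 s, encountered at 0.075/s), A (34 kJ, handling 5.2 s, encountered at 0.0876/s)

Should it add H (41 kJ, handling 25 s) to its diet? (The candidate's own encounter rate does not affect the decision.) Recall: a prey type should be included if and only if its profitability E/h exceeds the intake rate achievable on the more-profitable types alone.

On C and A alone, R = ΣλE/(1+Σλh) = 7.328/3.181 = 2.304 kJ/s.
H: E/h = 41/25 = 1.64 kJ/s.
Since 1.64 < R, time spent handling H is better spent searching.

No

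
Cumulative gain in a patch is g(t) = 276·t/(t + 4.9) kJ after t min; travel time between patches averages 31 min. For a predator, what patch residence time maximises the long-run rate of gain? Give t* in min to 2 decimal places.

12.32 min

Maximise g(t)/(T+t): set derivative to zero → g'(t)(T+t) = g(t).
g'(t) = 276·4.9/(t + 4.9)². Setting 276·4.9/(t+4.9)² = 276t/[(t+4.9)(31+t)] gives 4.9(31+t) = t(t+4.9), so t² = 4.9×31 = 151.9.
t* = √151.9 = 12.32 min.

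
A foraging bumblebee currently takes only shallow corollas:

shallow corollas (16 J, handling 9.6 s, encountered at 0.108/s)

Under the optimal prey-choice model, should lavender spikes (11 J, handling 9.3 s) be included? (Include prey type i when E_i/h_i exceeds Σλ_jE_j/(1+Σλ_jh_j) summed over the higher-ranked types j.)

Yes

On shallow corollas alone, R = ΣλE/(1+Σλh) = 1.728/2.037 = 0.8484 J/s.
Profitability of lavender spikes: 11/9.3 = 1.183 J/s.
Since 1.183 > R, including lavender spikes increases the long-run rate.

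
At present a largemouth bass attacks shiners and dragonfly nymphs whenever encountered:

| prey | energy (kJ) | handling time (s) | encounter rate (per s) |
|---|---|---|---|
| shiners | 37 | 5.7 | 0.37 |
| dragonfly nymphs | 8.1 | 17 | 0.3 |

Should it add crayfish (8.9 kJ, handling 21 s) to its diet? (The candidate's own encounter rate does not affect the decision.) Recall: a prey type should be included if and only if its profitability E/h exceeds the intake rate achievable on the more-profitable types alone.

Current rate: (0.37×37 + 0.3×8.1)/(1 + 0.37×5.7 + 0.3×17) = 1.964 kJ/s.
Profitability of crayfish: 8.9/21 = 0.4238 kJ/s.
0.4238 < 1.964, so adding crayfish would lower the average — exclude it.

No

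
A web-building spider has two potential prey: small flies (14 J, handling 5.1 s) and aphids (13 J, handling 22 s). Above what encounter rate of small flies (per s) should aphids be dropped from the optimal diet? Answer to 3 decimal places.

At the threshold, the rate on small flies alone equals the profitability of aphids: λ·14/(1 + λ·5.1) = 13/22 = 0.5909.
Rearranging, λ(14 − 0.5909×5.1) = 0.5909, so λ = 0.5909/10.99 = 0.05379 per s.

0.054 per s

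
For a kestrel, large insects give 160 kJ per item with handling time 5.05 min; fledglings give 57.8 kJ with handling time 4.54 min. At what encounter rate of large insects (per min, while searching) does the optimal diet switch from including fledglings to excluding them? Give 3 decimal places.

0.133 per min

At the threshold, the rate on large insects alone equals the profitability of fledglings: λ·160/(1 + λ·5.05) = 57.8/4.54 = 12.73.
Rearranging, λ(160 − 12.73×5.05) = 12.73, so λ = 12.73/95.71 = 0.133 per min.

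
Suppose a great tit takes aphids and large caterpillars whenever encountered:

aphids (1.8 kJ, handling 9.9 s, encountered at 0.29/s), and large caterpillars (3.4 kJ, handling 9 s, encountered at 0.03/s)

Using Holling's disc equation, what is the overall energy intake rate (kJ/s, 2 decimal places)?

0.15 kJ/s

R = (0.29×1.8 + 0.03×3.4) / (1 + 0.29×9.9 + 0.03×9) = 0.624/4.141 = 0.1507 kJ/s.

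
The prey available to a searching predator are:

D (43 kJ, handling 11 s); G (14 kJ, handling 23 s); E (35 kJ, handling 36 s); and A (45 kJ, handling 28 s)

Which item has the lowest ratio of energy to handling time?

G

In descending order of E/h:
D: 43/11 = 3.91 kJ/s
A: 45/28 = 1.61 kJ/s
E: 35/36 = 0.972 kJ/s
G: 14/23 = 0.609 kJ/s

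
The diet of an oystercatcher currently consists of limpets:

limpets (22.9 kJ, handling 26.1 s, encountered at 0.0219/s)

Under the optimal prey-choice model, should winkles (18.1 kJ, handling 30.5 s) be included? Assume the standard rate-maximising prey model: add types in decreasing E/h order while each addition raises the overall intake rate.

Current rate: (0.0219×22.9)/(1 + 0.0219×26.1) = 0.3191 kJ/s.
Profitability of winkles: 18.1/30.5 = 0.5934 kJ/s.
Since 0.5934 > R, including winkles increases the long-run rate.

Yes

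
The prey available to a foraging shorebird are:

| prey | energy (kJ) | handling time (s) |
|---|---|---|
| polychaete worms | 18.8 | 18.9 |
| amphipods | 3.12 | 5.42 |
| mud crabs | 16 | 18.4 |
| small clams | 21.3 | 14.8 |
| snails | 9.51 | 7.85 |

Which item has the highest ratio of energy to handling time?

In descending order of E/h:
small clams: 21.3/14.8 = 1.44 kJ/s
snails: 9.51/7.85 = 1.21 kJ/s
polychaete worms: 18.8/18.9 = 0.995 kJ/s
mud crabs: 16/18.4 = 0.87 kJ/s
amphipods: 3.12/5.42 = 0.576 kJ/s

small clams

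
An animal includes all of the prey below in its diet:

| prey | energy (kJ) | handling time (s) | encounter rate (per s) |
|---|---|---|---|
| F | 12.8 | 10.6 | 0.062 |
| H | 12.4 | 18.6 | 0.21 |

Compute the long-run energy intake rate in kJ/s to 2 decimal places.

0.61 kJ/s

R = Σλ_iE_i / (1 + Σλ_ih_i)
Numerator: 0.062×12.8 + 0.21×12.4 = 3.398
Denominator: 1 + 0.062×10.6 + 0.21×18.6 = 5.563
R = 3.398/5.563 = 0.6107 kJ/s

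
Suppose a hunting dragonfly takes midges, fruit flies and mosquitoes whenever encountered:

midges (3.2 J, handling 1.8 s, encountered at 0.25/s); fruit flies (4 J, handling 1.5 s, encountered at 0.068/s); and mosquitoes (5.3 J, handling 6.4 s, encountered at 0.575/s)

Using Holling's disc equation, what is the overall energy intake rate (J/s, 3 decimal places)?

0.787 J/s

R = (0.25×3.2 + 0.068×4 + 0.575×5.3) / (1 + 0.25×1.8 + 0.068×1.5 + 0.575×6.4) = 4.12/5.232 = 0.7874 J/s.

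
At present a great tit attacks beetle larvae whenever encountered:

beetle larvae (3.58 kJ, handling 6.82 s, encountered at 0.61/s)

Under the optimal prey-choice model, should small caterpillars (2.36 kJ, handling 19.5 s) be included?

No

On beetle larvae alone, R = ΣλE/(1+Σλh) = 2.184/5.16 = 0.4232 kJ/s.
small caterpillars: E/h = 2.36/19.5 = 0.121 kJ/s.
0.121 < 0.4232, so adding small caterpillars would lower the average — exclude it.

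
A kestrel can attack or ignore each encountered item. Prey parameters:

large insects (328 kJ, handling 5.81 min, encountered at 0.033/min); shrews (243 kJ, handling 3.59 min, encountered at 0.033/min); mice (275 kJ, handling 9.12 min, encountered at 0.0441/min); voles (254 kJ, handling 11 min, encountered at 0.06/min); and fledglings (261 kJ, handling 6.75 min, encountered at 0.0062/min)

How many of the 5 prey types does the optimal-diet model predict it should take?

Profitabilities (E/h, kJ/min): shrews 67.7, large insects 56.5, fledglings 38.7, mice 30.2, voles 23.1. Add prey in this order while the next type's profitability exceeds the intake rate on those already taken.
Rate on top 1: 7.17. large insects: 56.5 > 7.17 → include.
Rate on top 2: 14.38. fledglings: 38.7 > 14.38 → include.
Rate on top 3: 15.13. mice: 30.2 > 15.13 → include.
Rate on top 4: 18.58. voles: 23.1 > 18.58 → include.
Optimal diet: shrews, large insects, fledglings, mice, voles — 5 of 5 types.

5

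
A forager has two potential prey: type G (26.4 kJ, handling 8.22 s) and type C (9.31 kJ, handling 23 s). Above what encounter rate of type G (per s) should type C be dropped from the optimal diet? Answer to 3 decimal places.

0.018 per s

At the threshold, the rate on type G alone equals the profitability of type C: λ·26.4/(1 + λ·8.22) = 9.31/23 = 0.4048.
Rearranging, λ(26.4 − 0.4048×8.22) = 0.4048, so λ = 0.4048/23.07 = 0.01754 per s.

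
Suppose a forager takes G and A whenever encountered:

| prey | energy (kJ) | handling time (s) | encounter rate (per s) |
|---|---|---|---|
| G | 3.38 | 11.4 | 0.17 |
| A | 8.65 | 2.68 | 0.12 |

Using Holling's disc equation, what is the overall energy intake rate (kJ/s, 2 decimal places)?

R = Σλ_iE_i / (1 + Σλ_ih_i)
Numerator: 0.17×3.38 + 0.12×8.65 = 1.613
Denominator: 1 + 0.17×11.4 + 0.12×2.68 = 3.26
R = 1.613/3.26 = 0.4947 kJ/s

0.49 kJ/s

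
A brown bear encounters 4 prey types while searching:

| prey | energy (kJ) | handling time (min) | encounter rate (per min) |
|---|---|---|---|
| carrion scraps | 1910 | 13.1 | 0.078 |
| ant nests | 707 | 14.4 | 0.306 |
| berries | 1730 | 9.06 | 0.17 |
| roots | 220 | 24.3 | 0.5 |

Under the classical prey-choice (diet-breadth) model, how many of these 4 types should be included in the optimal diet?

Profitabilities (E/h, kJ/min): berries 191, carrion scraps 146, ant nests 49.1, roots 9.05. Add prey in this order while the next type's profitability exceeds the intake rate on those already taken.
Rate on top 1: 115.8. carrion scraps: 146 > 115.8 → include.
Rate on top 2: 124.4. ant nests: 49.1 < 124.4 → exclude; stop.
Optimal diet: berries, carrion scraps — 2 of 4 types.

2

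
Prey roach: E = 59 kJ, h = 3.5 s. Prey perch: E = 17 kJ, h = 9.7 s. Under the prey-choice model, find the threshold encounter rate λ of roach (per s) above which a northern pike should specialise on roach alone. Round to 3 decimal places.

The zero-one rule: include perch iff E₂/h₂ > λE₁/(1+λh₁). Equality gives the switch point.
λE₁h₂ = E₂ + λE₂h₁ ⇒ λ = E₂/(E₁h₂ − E₂h₁) = 17/(572.3 − 59.5) = 0.03315 per s.

0.033 per s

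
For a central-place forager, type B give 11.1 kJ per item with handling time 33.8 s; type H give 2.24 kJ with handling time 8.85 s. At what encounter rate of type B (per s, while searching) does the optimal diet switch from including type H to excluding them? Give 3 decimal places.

Drop type H once their profitability E₂/h₂ falls below the rate achievable on type B alone: E₂/h₂ = λE₁/(1 + λh₁).
Solve for λ: λE₁h₂ = E₂(1 + λh₁) → λ(E₁h₂ − E₂h₁) = E₂ → λ = E₂/(E₁h₂ − E₂h₁).
λ = 2.24/(11.1×8.85 − 2.24×33.8) = 2.24/22.52 = 0.09945 per s.

0.099 per s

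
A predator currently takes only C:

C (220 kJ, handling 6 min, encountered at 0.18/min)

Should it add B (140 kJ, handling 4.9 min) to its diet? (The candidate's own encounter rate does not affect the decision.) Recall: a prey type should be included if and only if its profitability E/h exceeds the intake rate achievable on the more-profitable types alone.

Yes

Intake rate on the current diet: R = (0.18×220) / (1 + 0.18×6) = 39.6/2.08 = 19.04 kJ/min.
Profitability of B: 140/4.9 = 28.57 kJ/min.
28.57 > 19.04, so adding B raises the average — include it.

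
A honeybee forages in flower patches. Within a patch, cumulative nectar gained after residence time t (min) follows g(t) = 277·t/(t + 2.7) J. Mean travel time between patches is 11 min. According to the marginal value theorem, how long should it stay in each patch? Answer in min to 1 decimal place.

5.4 min

By the marginal value theorem, leave when the instantaneous gain rate g'(t) equals the habitat-wide average g(t)/(T + t).
g'(t) = 277·2.7/(t + 2.7)². Setting 277·2.7/(t+2.7)² = 277t/[(t+2.7)(11+t)] gives 2.7(11+t) = t(t+2.7), so t² = 2.7×11 = 29.7.
t* = √29.7 = 5.45 min.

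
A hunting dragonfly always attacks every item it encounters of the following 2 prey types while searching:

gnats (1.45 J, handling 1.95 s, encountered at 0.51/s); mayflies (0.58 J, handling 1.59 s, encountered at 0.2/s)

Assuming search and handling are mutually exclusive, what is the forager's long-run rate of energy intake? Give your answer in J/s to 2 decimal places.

Energy encountered per unit search time: 0.51×1.45 + 0.2×0.58 = 0.8555 J/s.
Handling time per unit search time: 0.51×1.95 + 0.2×1.59 = 1.312.
Rate = 0.8555/(1 + 1.312) = 0.3699 J/s.

0.37 J/s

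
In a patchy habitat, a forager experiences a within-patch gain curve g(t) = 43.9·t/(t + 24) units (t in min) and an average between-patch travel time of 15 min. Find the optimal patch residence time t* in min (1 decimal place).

19.0 min

Maximise g(t)/(T+t): set derivative to zero → g'(t)(T+t) = g(t).
g'(t) = 43.9·24/(t + 24)². Setting 43.9·24/(t+24)² = 43.9t/[(t+24)(15+t)] gives 24(15+t) = t(t+24), so t² = 24×15 = 360.
t* = √360 = 18.97 min.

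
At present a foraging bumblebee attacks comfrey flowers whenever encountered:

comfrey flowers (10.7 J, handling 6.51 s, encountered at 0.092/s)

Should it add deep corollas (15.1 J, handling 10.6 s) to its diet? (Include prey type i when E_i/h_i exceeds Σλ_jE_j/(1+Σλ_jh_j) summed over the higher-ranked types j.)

Yes

Current rate: (0.092×10.7)/(1 + 0.092×6.51) = 0.6157 J/s.
deep corollas: E/h = 15.1/10.6 = 1.425 J/s.
Since 1.425 > R, including deep corollas increases the long-run rate.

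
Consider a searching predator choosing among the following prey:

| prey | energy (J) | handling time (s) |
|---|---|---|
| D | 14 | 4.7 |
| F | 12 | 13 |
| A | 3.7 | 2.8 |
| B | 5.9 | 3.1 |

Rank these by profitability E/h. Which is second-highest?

Profitability E/h (J/s): D = 14/4.7 = 2.98, F = 12/13 = 0.923, A = 3.7/2.8 = 1.32, B = 5.9/3.1 = 1.9.
Ranked: D > B > A > F.

B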